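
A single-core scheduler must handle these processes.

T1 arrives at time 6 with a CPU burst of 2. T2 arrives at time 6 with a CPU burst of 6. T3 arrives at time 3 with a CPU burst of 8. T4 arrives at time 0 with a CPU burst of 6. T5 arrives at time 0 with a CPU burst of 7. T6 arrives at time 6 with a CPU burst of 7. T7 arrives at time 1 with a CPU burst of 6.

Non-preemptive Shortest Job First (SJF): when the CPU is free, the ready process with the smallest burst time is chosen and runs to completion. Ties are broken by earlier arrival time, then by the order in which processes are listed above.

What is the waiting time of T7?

Schedule: | T4 0-6 | T1 6-8 | T7 8-14 | T2 14-20 | T5 20-27 | T6 27-34 | T3 34-42 |
Completion: T1=8  T2=20  T3=42  T4=6  T5=27  T6=34  T7=14
Turnaround (C−A): T1=2  T2=14  T3=39  T4=6  T5=27  T6=28  T7=13
Waiting(T7) = turnaround − burst = 13 − 6 = 7

7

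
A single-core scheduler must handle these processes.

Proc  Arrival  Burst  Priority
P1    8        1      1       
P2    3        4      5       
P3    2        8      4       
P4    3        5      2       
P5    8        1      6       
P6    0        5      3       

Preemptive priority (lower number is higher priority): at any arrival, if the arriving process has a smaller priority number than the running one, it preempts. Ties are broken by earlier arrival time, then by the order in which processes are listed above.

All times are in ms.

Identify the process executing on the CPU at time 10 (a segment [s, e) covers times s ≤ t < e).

P6

Gantt: | P6 0-3 | P4 3-8 | P1 8-9 | P6 9-11 | P3 11-19 | P2 19-23 | P5 23-24 |
Completion: P1=9  P2=23  P3=19  P4=8  P5=24  P6=11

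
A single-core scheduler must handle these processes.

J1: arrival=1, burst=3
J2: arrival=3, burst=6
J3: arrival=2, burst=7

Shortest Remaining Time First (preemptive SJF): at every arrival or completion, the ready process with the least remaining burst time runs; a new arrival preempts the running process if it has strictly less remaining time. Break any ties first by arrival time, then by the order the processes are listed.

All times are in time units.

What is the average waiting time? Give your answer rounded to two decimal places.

Timeline: | idle 0-1 | J1 1-4 | J2 4-10 | J3 10-17 |
Completion: J1=4  J2=10  J3=17
Turnaround (C−A): J1=3  J2=7  J3=15
Waiting times: J1=0, J2=1, J3=8
Average waiting = (0+1+8) / 3 = 9/3 = 3.00

3.00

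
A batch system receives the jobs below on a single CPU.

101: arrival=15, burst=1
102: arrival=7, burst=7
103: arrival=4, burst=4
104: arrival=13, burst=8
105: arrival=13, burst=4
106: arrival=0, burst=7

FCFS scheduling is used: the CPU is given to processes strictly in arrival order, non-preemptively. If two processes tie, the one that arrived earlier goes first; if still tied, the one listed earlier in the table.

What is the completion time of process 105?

Timeline: | 106 0-7 | 103 7-11 | 102 11-18 | 104 18-26 | 105 26-30 | 101 30-31 |
Completion: 101=31  102=18  103=11  104=26  105=30  106=7

30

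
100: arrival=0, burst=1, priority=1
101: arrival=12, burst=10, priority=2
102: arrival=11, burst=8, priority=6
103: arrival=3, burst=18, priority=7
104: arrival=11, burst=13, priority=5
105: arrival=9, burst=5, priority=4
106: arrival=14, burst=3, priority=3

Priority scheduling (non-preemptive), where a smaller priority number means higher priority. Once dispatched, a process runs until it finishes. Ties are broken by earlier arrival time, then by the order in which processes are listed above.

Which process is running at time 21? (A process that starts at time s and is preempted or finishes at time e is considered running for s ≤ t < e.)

Schedule: | 100 0-1 | idle 1-3 | 103 3-21 | 101 21-31 | 106 31-34 | 105 34-39 | 104 39-52 | 102 52-60 |
Completion: 100=1  101=31  102=60  103=21  104=52  105=39  106=34

101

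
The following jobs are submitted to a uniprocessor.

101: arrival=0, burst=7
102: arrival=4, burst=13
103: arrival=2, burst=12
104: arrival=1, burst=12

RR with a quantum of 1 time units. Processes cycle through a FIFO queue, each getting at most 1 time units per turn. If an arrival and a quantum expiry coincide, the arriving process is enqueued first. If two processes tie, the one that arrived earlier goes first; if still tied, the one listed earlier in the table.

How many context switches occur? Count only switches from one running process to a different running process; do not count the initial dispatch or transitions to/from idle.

42

Gantt: | 101 0-1 | 104 1-2 | 101 2-3 | 103 3-4 | 104 4-5 | 101 5-6 | 102 6-7 | 103 7-8 | 104 8-9 | 101 9-10 | 102 10-11 | 103 11-12 | 104 12-13 | 101 13-14 | 102 14-15 | 103 15-16 | 104 16-17 | 101 17-18 | 102 18-19 | 103 19-20 | 104 20-21 | 101 21-22 | 102 22-23 | 103 23-24 | 104 24-25 | 102 25-26 | 103 26-27 | 104 27-28 | 102 28-29 | 103 29-30 | 104 30-31 | 102 31-32 | 103 32-33 | 104 33-34 | 102 34-35 | 103 35-36 | 104 36-37 | 102 37-38 | 103 38-39 | 104 39-40 | 102 40-41 | 103 41-42 | 102 42-44 |
Completion: 101=22  102=44  103=42  104=40
Turnaround (C−A): 101=22  102=40  103=40  104=39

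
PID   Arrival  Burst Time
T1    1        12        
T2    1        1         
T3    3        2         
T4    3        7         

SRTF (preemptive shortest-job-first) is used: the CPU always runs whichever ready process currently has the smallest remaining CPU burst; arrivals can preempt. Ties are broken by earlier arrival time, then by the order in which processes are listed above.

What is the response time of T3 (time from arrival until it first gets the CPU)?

Timeline: | idle 0-1 | T2 1-2 | T1 2-3 | T3 3-5 | T4 5-12 | T1 12-23 |
Completion: T1=23  T2=2  T3=5  T4=12
Turnaround (C−A): T1=22  T2=1  T3=2  T4=9
Response(T3) = first start − arrival = 3 − 3 = 0

0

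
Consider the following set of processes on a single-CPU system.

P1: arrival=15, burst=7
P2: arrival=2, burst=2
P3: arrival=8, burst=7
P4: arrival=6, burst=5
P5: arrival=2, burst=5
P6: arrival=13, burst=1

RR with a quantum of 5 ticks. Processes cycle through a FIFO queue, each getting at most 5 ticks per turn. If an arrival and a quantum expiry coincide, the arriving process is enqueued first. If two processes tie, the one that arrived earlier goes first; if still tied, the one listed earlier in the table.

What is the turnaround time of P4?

8

Schedule: | idle 0-2 | P2 2-4 | P5 4-9 | P4 9-14 | P3 14-19 | P6 19-20 | P1 20-25 | P3 25-27 | P1 27-29 |
Completion: P1=29  P2=4  P3=27  P4=14  P5=9  P6=20
Turnaround (C−A): P1=14  P2=2  P3=19  P4=8  P5=7  P6=7
Turnaround(P4) = completion − arrival = 14 − 6 = 8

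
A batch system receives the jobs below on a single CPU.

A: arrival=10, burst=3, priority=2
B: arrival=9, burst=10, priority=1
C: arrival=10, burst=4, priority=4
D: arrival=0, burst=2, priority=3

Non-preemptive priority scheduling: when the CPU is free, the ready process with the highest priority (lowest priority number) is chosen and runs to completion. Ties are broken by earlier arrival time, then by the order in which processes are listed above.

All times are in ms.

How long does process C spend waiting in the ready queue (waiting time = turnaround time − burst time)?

Timeline: | D 0-2 | idle 2-9 | B 9-19 | A 19-22 | C 22-26 |
Completion: A=22  B=19  C=26  D=2
Waiting(C) = turnaround − burst = 16 − 4 = 12

12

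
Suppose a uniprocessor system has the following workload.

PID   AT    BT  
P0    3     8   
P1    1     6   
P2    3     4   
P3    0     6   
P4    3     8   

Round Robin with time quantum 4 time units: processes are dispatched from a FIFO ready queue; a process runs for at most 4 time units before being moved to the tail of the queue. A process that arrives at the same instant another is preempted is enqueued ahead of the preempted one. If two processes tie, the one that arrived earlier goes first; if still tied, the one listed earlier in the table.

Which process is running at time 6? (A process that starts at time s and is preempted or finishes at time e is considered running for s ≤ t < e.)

P1

Gantt: | P3 0-4 | P1 4-8 | P0 8-12 | P2 12-16 | P4 16-20 | P3 20-22 | P1 22-24 | P0 24-28 | P4 28-32 |
Completion: P0=28  P1=24  P2=16  P3=22  P4=32
Turnaround (C−A): P0=25  P1=23  P2=13  P3=22  P4=29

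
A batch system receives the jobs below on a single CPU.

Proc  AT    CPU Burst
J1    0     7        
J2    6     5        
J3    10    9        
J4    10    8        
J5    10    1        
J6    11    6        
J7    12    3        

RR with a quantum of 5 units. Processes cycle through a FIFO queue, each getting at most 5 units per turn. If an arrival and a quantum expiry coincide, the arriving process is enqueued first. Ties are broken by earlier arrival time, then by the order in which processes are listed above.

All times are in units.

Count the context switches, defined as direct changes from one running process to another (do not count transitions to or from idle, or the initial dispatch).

Gantt: | J1 0-7 | J2 7-12 | J3 12-17 | J4 17-22 | J5 22-23 | J6 23-28 | J7 28-31 | J3 31-35 | J4 35-38 | J6 38-39 |
Completion: J1=7  J2=12  J3=35  J4=38  J5=23  J6=39  J7=31
Turnaround (C−A): J1=7  J2=6  J3=25  J4=28  J5=13  J6=28  J7=19

9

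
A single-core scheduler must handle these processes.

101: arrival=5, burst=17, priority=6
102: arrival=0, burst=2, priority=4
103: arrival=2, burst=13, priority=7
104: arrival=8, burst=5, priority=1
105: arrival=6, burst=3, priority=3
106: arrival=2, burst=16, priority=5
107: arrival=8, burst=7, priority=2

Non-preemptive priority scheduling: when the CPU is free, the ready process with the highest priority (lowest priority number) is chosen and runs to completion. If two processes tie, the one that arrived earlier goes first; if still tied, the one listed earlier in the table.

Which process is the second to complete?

106

Gantt: | 102 0-2 | 106 2-18 | 104 18-23 | 107 23-30 | 105 30-33 | 101 33-50 | 103 50-63 |
Completion: 101=50  102=2  103=63  104=23  105=33  106=18  107=30
Turnaround (C−A): 101=45  102=2  103=61  104=15  105=27  106=16  107=22
Finish order: 102 → 106 → 104 → 107 → 105 → 101 → 103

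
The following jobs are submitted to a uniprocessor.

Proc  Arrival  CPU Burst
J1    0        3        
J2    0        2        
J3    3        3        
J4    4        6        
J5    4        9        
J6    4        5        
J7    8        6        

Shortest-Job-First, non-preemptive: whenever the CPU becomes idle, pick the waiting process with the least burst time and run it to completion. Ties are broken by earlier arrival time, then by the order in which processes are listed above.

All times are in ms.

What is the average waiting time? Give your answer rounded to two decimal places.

Schedule: | J2 0-2 | J1 2-5 | J3 5-8 | J6 8-13 | J4 13-19 | J7 19-25 | J5 25-34 |
Completion: J1=5  J2=2  J3=8  J4=19  J5=34  J6=13  J7=25
Turnaround (C−A): J1=5  J2=2  J3=5  J4=15  J5=30  J6=9  J7=17
Waiting times: J1=2, J2=0, J3=2, J4=9, J5=21, J6=4, J7=11
Average waiting = (2+0+2+9+21+4+11) / 7 = 49/7 = 7.00

7.00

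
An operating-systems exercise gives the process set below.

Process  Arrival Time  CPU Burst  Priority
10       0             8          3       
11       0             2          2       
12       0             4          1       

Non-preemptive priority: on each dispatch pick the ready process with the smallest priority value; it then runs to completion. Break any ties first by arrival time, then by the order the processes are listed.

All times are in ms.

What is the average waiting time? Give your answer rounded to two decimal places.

Timeline: | 12 0-4 | 11 4-6 | 10 6-14 |
Completion: 10=14  11=6  12=4
Turnaround (C−A): 10=14  11=6  12=4
Waiting times: 10=6, 11=4, 12=0
Average waiting = (6+4+0) / 3 = 10/3 = 3.33

3.33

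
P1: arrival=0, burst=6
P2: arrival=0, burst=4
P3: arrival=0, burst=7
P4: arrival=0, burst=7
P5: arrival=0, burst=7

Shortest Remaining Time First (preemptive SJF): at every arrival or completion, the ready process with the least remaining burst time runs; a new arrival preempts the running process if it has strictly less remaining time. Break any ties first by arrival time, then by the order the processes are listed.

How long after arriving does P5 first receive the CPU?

24

Schedule: | P2 0-4 | P1 4-10 | P3 10-17 | P4 17-24 | P5 24-31 |
Completion: P1=10  P2=4  P3=17  P4=24  P5=31
Turnaround (C−A): P1=10  P2=4  P3=17  P4=24  P5=31
Response(P5) = first start − arrival = 24 − 0 = 24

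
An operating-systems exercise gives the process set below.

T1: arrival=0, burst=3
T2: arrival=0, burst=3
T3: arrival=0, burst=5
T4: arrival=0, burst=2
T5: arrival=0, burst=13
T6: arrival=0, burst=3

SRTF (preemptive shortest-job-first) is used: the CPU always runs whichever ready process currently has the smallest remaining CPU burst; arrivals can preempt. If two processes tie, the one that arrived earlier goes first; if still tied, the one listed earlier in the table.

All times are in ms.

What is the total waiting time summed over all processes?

42

Timeline: | T4 0-2 | T1 2-5 | T2 5-8 | T6 8-11 | T3 11-16 | T5 16-29 |
Completion: T1=5  T2=8  T3=16  T4=2  T5=29  T6=11
Turnaround (C−A): T1=5  T2=8  T3=16  T4=2  T5=29  T6=11
Waiting = turnaround − burst: T1=2, T2=5, T3=11, T4=0, T5=16, T6=8
Total waiting = 2 + 5 + 11 + 0 + 16 + 8 = 42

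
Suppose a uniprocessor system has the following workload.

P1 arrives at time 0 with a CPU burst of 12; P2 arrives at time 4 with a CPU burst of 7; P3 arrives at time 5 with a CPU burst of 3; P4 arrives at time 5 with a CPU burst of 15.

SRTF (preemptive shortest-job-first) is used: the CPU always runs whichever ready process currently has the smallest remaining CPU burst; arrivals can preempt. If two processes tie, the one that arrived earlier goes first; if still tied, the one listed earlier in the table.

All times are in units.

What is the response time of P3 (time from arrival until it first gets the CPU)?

0

Gantt: | P1 0-4 | P2 4-5 | P3 5-8 | P2 8-14 | P1 14-22 | P4 22-37 |
Completion: P1=22  P2=14  P3=8  P4=37
Turnaround (C−A): P1=22  P2=10  P3=3  P4=32
Response(P3) = first start − arrival = 5 − 5 = 0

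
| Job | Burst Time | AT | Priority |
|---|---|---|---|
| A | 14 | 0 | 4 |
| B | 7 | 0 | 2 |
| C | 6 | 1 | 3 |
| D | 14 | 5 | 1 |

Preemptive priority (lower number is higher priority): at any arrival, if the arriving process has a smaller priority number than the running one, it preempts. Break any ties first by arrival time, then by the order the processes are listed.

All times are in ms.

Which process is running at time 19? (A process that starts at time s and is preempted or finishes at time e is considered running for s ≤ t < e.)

Timeline: | B 0-5 | D 5-19 | B 19-21 | C 21-27 | A 27-41 |
Completion: A=41  B=21  C=27  D=19
Turnaround (C−A): A=41  B=21  C=26  D=14

B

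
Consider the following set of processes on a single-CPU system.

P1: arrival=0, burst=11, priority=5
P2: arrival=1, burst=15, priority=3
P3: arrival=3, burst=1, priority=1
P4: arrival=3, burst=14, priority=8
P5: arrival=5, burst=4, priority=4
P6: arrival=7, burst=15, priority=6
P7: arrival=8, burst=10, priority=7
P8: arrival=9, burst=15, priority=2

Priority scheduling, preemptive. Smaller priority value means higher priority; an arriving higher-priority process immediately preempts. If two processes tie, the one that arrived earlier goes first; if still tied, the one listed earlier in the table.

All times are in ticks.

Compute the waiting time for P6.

39

Timeline: | P1 0-1 | P2 1-3 | P3 3-4 | P2 4-9 | P8 9-24 | P2 24-32 | P5 32-36 | P1 36-46 | P6 46-61 | P7 61-71 | P4 71-85 |
Completion: P1=46  P2=32  P3=4  P4=85  P5=36  P6=61  P7=71  P8=24
Turnaround (C−A): P1=46  P2=31  P3=1  P4=82  P5=31  P6=54  P7=63  P8=15
Waiting(P6) = turnaround − burst = 54 − 15 = 39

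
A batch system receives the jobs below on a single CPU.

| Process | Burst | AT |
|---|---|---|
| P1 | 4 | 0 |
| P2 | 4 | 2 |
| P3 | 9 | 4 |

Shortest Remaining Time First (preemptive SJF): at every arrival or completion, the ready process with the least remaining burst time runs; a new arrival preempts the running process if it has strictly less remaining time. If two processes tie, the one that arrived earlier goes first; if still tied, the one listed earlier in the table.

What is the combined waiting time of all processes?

Gantt: | P1 0-4 | P2 4-8 | P3 8-17 |
Completion: P1=4  P2=8  P3=17
Waiting = turnaround − burst: P1=0, P2=2, P3=4
Total waiting = 0 + 2 + 4 = 6

6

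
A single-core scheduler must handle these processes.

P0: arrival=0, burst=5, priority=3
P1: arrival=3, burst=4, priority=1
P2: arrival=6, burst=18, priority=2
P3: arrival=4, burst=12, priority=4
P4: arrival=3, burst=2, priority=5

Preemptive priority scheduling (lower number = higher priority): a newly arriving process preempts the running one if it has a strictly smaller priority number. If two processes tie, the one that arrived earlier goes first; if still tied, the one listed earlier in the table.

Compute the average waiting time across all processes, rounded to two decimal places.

Schedule: | P0 0-3 | P1 3-7 | P2 7-25 | P0 25-27 | P3 27-39 | P4 39-41 |
Completion: P0=27  P1=7  P2=25  P3=39  P4=41
Turnaround (C−A): P0=27  P1=4  P2=19  P3=35  P4=38
Waiting times: P0=22, P1=0, P2=1, P3=23, P4=36
Average waiting = (22+0+1+23+36) / 5 = 82/5 = 16.40

16.40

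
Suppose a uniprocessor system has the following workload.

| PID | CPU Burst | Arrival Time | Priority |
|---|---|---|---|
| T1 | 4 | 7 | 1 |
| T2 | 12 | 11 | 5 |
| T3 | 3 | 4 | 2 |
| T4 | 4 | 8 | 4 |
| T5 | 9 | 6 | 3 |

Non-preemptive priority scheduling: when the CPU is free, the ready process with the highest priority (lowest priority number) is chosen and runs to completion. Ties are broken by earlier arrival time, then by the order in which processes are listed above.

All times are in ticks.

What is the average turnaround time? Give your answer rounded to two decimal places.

Gantt: | idle 0-4 | T3 4-7 | T1 7-11 | T5 11-20 | T4 20-24 | T2 24-36 |
Completion: T1=11  T2=36  T3=7  T4=24  T5=20
Turnaround times: T1=4, T2=25, T3=3, T4=16, T5=14
Average turnaround = (4+25+3+16+14) / 5 = 62/5 = 12.40

12.40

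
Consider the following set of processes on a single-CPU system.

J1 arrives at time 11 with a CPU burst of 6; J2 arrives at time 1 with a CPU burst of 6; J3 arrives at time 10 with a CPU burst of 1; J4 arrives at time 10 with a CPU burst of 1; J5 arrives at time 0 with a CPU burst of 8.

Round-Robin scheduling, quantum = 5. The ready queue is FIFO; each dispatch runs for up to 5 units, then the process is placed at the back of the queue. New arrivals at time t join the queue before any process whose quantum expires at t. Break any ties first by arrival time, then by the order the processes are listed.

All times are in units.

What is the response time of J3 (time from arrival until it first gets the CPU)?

3

Timeline: | J5 0-5 | J2 5-10 | J5 10-13 | J3 13-14 | J4 14-15 | J2 15-16 | J1 16-22 |
Completion: J1=22  J2=16  J3=14  J4=15  J5=13
Response(J3) = first start − arrival = 13 − 10 = 3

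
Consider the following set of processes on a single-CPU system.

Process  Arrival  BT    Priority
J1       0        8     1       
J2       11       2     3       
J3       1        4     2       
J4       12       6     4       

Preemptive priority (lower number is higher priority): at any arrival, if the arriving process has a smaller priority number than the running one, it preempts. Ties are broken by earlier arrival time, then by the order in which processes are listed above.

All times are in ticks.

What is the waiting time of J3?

Gantt: | J1 0-8 | J3 8-12 | J2 12-14 | J4 14-20 |
Completion: J1=8  J2=14  J3=12  J4=20
Turnaround (C−A): J1=8  J2=3  J3=11  J4=8
Waiting(J3) = turnaround − burst = 11 − 4 = 7

7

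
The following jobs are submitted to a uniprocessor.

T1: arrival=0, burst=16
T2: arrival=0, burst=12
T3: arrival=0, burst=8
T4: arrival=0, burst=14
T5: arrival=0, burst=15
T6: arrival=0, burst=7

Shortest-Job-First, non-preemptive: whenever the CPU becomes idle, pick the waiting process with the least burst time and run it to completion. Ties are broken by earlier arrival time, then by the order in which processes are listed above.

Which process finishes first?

T6

Schedule: | T6 0-7 | T3 7-15 | T2 15-27 | T4 27-41 | T5 41-56 | T1 56-72 |
Completion: T1=72  T2=27  T3=15  T4=41  T5=56  T6=7
Turnaround (C−A): T1=72  T2=27  T3=15  T4=41  T5=56  T6=7
Finish order: T6 → T3 → T2 → T4 → T5 → T1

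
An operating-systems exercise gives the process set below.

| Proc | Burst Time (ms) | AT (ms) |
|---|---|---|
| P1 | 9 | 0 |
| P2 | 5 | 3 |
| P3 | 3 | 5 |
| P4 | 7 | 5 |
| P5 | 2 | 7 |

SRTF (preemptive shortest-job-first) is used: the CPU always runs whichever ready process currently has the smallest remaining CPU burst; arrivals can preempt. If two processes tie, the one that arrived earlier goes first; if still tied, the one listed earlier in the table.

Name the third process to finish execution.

Timeline: | P1 0-3 | P2 3-8 | P5 8-10 | P3 10-13 | P1 13-19 | P4 19-26 |
Completion: P1=19  P2=8  P3=13  P4=26  P5=10
Finish order: P2 → P5 → P3 → P1 → P4

P3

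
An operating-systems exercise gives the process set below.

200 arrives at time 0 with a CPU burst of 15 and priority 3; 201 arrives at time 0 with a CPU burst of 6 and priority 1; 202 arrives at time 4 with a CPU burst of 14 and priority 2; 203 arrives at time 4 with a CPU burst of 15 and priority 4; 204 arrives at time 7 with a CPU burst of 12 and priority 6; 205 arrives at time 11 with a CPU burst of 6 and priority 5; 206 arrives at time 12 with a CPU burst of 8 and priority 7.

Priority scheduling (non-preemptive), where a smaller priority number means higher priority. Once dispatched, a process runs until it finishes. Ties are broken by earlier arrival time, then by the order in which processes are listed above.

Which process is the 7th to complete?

206

Timeline: | 201 0-6 | 202 6-20 | 200 20-35 | 203 35-50 | 205 50-56 | 204 56-68 | 206 68-76 |
Completion: 200=35  201=6  202=20  203=50  204=68  205=56  206=76
Turnaround (C−A): 200=35  201=6  202=16  203=46  204=61  205=45  206=64
Finish order: 201 → 202 → 200 → 203 → 205 → 204 → 206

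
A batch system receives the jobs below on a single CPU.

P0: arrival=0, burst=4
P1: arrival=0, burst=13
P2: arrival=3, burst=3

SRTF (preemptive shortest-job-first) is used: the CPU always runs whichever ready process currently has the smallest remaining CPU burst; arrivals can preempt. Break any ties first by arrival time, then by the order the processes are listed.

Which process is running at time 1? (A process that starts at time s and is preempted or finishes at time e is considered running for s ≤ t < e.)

Schedule: | P0 0-4 | P2 4-7 | P1 7-20 |
Completion: P0=4  P1=20  P2=7
Turnaround (C−A): P0=4  P1=20  P2=4

P0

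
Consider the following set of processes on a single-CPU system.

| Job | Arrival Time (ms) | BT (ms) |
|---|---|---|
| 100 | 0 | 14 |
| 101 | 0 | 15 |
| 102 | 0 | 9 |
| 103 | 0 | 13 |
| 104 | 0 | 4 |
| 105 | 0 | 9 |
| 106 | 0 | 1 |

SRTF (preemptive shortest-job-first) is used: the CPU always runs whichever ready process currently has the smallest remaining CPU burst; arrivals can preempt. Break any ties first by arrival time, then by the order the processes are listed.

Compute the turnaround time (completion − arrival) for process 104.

Schedule: | 106 0-1 | 104 1-5 | 102 5-14 | 105 14-23 | 103 23-36 | 100 36-50 | 101 50-65 |
Completion: 100=50  101=65  102=14  103=36  104=5  105=23  106=1
Turnaround (C−A): 100=50  101=65  102=14  103=36  104=5  105=23  106=1
Turnaround(104) = completion − arrival = 5 − 0 = 5

5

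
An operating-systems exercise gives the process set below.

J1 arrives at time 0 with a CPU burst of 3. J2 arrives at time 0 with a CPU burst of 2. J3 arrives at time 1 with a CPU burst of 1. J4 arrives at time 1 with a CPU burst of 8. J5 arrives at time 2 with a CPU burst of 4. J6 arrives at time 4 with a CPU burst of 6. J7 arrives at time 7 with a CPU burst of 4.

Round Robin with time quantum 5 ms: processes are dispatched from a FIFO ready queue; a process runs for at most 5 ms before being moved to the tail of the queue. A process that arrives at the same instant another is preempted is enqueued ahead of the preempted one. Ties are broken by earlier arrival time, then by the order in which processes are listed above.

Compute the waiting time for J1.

0

Gantt: | J1 0-3 | J2 3-5 | J3 5-6 | J4 6-11 | J5 11-15 | J6 15-20 | J7 20-24 | J4 24-27 | J6 27-28 |
Completion: J1=3  J2=5  J3=6  J4=27  J5=15  J6=28  J7=24
Waiting(J1) = turnaround − burst = 3 − 3 = 0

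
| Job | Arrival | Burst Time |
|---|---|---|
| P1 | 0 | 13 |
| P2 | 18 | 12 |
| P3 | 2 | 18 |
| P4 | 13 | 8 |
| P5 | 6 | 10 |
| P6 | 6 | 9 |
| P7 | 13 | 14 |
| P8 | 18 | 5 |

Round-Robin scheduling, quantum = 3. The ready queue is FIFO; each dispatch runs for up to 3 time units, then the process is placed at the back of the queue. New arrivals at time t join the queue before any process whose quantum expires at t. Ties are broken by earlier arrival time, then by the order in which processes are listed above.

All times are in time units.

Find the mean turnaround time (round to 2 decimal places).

Schedule: | P1 0-3 | P3 3-6 | P1 6-9 | P5 9-12 | P6 12-15 | P3 15-18 | P1 18-21 | P5 21-24 | P4 24-27 | P7 27-30 | P6 30-33 | P2 33-36 | P8 36-39 | P3 39-42 | P1 42-45 | P5 45-48 | P4 48-51 | P7 51-54 | P6 54-57 | P2 57-60 | P8 60-62 | P3 62-65 | P1 65-66 | P5 66-67 | P4 67-69 | P7 69-72 | P2 72-75 | P3 75-78 | P7 78-81 | P2 81-84 | P3 84-87 | P7 87-89 |
Completion: P1=66  P2=84  P3=87  P4=69  P5=67  P6=57  P7=89  P8=62
Turnaround (C−A): P1=66  P2=66  P3=85  P4=56  P5=61  P6=51  P7=76  P8=44
Turnaround times: P1=66, P2=66, P3=85, P4=56, P5=61, P6=51, P7=76, P8=44
Average turnaround = (66+66+85+56+61+51+76+44) / 8 = 505/8 = 63.13

63.13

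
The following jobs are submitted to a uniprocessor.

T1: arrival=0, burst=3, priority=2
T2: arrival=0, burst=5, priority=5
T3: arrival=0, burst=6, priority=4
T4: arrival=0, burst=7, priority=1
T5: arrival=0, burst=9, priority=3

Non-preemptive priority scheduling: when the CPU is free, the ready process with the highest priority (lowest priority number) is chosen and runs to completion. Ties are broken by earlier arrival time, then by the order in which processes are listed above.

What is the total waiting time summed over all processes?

61

Schedule: | T4 0-7 | T1 7-10 | T5 10-19 | T3 19-25 | T2 25-30 |
Completion: T1=10  T2=30  T3=25  T4=7  T5=19
Turnaround (C−A): T1=10  T2=30  T3=25  T4=7  T5=19
Waiting = turnaround − burst: T1=7, T2=25, T3=19, T4=0, T5=10
Total waiting = 7 + 25 + 19 + 0 + 10 = 61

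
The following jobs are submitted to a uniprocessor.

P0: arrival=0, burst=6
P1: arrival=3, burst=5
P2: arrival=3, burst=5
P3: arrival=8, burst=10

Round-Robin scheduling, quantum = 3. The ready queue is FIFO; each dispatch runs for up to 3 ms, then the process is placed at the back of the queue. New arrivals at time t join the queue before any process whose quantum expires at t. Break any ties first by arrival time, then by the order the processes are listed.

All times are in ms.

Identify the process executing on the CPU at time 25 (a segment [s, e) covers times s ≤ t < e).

Schedule: | P0 0-3 | P1 3-6 | P2 6-9 | P0 9-12 | P1 12-14 | P3 14-17 | P2 17-19 | P3 19-26 |
Completion: P0=12  P1=14  P2=19  P3=26
Turnaround (C−A): P0=12  P1=11  P2=16  P3=18

P3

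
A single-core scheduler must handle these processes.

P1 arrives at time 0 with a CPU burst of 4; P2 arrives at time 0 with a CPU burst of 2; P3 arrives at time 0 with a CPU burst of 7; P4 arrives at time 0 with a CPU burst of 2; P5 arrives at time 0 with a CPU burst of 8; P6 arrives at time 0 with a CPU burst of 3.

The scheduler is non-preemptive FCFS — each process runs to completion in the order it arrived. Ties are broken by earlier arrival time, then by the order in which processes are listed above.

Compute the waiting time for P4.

13

Schedule: | P1 0-4 | P2 4-6 | P3 6-13 | P4 13-15 | P5 15-23 | P6 23-26 |
Completion: P1=4  P2=6  P3=13  P4=15  P5=23  P6=26
Waiting(P4) = turnaround − burst = 15 − 2 = 13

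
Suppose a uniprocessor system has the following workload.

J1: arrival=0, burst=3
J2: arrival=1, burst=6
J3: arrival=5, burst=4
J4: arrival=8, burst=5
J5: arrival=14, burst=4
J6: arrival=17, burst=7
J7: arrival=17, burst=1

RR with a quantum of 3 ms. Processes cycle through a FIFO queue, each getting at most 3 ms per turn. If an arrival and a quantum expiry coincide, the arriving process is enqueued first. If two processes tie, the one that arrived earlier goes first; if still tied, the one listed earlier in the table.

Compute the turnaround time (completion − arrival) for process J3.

11

Schedule: | J1 0-3 | J2 3-6 | J3 6-9 | J2 9-12 | J4 12-15 | J3 15-16 | J5 16-19 | J4 19-21 | J6 21-24 | J7 24-25 | J5 25-26 | J6 26-30 |
Completion: J1=3  J2=12  J3=16  J4=21  J5=26  J6=30  J7=25
Turnaround(J3) = completion − arrival = 16 − 5 = 11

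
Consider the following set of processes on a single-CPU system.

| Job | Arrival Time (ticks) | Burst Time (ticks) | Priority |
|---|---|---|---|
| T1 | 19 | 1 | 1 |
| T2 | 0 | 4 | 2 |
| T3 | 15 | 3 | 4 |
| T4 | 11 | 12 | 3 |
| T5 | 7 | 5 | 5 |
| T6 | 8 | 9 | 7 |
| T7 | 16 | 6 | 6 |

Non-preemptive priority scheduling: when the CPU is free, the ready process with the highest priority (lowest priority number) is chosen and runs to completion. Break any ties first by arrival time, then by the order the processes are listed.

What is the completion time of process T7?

Timeline: | T2 0-4 | idle 4-7 | T5 7-12 | T4 12-24 | T1 24-25 | T3 25-28 | T7 28-34 | T6 34-43 |
Completion: T1=25  T2=4  T3=28  T4=24  T5=12  T6=43  T7=34

34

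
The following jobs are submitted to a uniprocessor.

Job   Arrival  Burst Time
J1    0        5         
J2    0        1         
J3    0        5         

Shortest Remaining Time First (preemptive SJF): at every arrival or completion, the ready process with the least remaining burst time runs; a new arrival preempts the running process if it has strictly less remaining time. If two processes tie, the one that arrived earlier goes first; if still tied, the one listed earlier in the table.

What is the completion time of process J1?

Timeline: | J2 0-1 | J1 1-6 | J3 6-11 |
Completion: J1=6  J2=1  J3=11
Turnaround (C−A): J1=6  J2=1  J3=11

6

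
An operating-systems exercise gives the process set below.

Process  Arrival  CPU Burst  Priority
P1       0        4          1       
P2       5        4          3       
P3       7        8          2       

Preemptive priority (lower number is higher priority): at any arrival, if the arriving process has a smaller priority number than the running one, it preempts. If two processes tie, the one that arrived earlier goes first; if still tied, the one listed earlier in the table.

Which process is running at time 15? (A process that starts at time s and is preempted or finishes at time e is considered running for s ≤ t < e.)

Timeline: | P1 0-4 | idle 4-5 | P2 5-7 | P3 7-15 | P2 15-17 |
Completion: P1=4  P2=17  P3=15
Turnaround (C−A): P1=4  P2=12  P3=8

P2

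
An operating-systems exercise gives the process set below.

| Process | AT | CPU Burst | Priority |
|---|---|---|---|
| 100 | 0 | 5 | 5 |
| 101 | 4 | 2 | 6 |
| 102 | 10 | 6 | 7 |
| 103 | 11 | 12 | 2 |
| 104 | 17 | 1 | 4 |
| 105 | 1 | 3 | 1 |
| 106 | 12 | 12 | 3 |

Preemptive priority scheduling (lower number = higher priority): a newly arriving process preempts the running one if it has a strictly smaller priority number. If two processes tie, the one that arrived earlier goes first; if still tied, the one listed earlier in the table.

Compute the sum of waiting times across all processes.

61

Timeline: | 100 0-1 | 105 1-4 | 100 4-8 | 101 8-10 | 102 10-11 | 103 11-23 | 106 23-35 | 104 35-36 | 102 36-41 |
Completion: 100=8  101=10  102=41  103=23  104=36  105=4  106=35
Turnaround (C−A): 100=8  101=6  102=31  103=12  104=19  105=3  106=23
Waiting = turnaround − burst: 100=3, 101=4, 102=25, 103=0, 104=18, 105=0, 106=11
Total waiting = 3 + 4 + 25 + 0 + 18 + 0 + 11 = 61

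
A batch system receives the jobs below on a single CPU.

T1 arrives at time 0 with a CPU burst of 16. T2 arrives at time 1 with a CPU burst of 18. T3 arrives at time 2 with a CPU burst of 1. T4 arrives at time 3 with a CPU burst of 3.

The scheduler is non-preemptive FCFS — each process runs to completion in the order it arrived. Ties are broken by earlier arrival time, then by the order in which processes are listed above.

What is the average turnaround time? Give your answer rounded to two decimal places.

29.25

Schedule: | T1 0-16 | T2 16-34 | T3 34-35 | T4 35-38 |
Completion: T1=16  T2=34  T3=35  T4=38
Turnaround times: T1=16, T2=33, T3=33, T4=35
Average turnaround = (16+33+33+35) / 4 = 117/4 = 29.25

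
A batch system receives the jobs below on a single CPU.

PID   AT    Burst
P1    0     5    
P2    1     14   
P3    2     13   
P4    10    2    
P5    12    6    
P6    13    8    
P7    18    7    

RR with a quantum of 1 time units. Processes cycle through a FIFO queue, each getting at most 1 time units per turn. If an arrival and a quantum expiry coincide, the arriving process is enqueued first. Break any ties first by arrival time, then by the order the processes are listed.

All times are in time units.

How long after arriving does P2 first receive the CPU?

Timeline: | P1 0-1 | P2 1-2 | P1 2-3 | P3 3-4 | P2 4-5 | P1 5-6 | P3 6-7 | P2 7-8 | P1 8-9 | P3 9-10 | P2 10-11 | P1 11-12 | P4 12-13 | P3 13-14 | P2 14-15 | P5 15-16 | P6 16-17 | P4 17-18 | P3 18-19 | P2 19-20 | P5 20-21 | P6 21-22 | P7 22-23 | P3 23-24 | P2 24-25 | P5 25-26 | P6 26-27 | P7 27-28 | P3 28-29 | P2 29-30 | P5 30-31 | P6 31-32 | P7 32-33 | P3 33-34 | P2 34-35 | P5 35-36 | P6 36-37 | P7 37-38 | P3 38-39 | P2 39-40 | P5 40-41 | P6 41-42 | P7 42-43 | P3 43-44 | P2 44-45 | P6 45-46 | P7 46-47 | P3 47-48 | P2 48-49 | P6 49-50 | P7 50-51 | P3 51-52 | P2 52-53 | P3 53-54 | P2 54-55 |
Completion: P1=12  P2=55  P3=54  P4=18  P5=41  P6=50  P7=51
Turnaround (C−A): P1=12  P2=54  P3=52  P4=8  P5=29  P6=37  P7=33
Response(P2) = first start − arrival = 1 − 1 = 0

0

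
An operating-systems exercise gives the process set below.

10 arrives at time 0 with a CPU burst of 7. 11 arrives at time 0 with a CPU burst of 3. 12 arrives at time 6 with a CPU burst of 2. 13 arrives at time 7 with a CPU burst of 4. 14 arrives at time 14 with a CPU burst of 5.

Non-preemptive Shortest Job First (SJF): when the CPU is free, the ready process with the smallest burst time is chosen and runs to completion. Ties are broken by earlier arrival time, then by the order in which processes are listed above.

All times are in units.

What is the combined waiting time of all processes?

Schedule: | 11 0-3 | 10 3-10 | 12 10-12 | 13 12-16 | 14 16-21 |
Completion: 10=10  11=3  12=12  13=16  14=21
Turnaround (C−A): 10=10  11=3  12=6  13=9  14=7
Waiting = turnaround − burst: 10=3, 11=0, 12=4, 13=5, 14=2
Total waiting = 3 + 0 + 4 + 5 + 2 = 14

14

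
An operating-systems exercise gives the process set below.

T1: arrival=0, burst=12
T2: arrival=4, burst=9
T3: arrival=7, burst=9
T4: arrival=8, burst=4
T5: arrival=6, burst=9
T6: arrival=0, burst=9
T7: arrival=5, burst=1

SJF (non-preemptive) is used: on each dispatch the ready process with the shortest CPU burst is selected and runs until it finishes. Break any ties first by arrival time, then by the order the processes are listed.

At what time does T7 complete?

10

Schedule: | T6 0-9 | T7 9-10 | T4 10-14 | T2 14-23 | T5 23-32 | T3 32-41 | T1 41-53 |
Completion: T1=53  T2=23  T3=41  T4=14  T5=32  T6=9  T7=10
Turnaround (C−A): T1=53  T2=19  T3=34  T4=6  T5=26  T6=9  T7=5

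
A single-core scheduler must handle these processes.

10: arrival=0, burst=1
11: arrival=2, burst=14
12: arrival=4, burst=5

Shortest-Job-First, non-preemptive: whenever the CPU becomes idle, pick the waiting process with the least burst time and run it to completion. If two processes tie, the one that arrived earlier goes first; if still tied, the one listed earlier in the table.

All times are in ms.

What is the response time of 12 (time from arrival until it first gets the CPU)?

12

Timeline: | 10 0-1 | idle 1-2 | 11 2-16 | 12 16-21 |
Completion: 10=1  11=16  12=21
Response(12) = first start − arrival = 16 − 4 = 12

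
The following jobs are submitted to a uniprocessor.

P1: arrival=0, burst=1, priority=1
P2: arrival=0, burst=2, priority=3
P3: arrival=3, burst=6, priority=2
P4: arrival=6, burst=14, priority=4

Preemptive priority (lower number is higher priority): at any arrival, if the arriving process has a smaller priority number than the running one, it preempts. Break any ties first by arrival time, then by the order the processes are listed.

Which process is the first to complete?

Schedule: | P1 0-1 | P2 1-3 | P3 3-9 | P4 9-23 |
Completion: P1=1  P2=3  P3=9  P4=23
Turnaround (C−A): P1=1  P2=3  P3=6  P4=17
Finish order: P1 → P2 → P3 → P4

P1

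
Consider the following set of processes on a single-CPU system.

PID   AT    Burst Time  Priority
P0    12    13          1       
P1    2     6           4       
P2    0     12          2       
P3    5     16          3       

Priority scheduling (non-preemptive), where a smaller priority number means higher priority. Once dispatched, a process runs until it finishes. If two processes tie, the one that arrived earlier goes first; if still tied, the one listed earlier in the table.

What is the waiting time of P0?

Timeline: | P2 0-12 | P0 12-25 | P3 25-41 | P1 41-47 |
Completion: P0=25  P1=47  P2=12  P3=41
Turnaround (C−A): P0=13  P1=45  P2=12  P3=36
Waiting(P0) = turnaround − burst = 13 − 13 = 0

0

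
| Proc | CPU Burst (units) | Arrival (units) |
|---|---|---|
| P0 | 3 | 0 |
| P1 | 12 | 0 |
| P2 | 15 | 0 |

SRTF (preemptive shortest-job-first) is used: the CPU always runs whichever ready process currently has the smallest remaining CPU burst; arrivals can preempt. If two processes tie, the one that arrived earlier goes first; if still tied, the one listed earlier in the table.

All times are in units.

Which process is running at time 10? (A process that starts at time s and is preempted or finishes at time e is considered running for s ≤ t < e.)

P1

Gantt: | P0 0-3 | P1 3-15 | P2 15-30 |
Completion: P0=3  P1=15  P2=30
Turnaround (C−A): P0=3  P1=15  P2=30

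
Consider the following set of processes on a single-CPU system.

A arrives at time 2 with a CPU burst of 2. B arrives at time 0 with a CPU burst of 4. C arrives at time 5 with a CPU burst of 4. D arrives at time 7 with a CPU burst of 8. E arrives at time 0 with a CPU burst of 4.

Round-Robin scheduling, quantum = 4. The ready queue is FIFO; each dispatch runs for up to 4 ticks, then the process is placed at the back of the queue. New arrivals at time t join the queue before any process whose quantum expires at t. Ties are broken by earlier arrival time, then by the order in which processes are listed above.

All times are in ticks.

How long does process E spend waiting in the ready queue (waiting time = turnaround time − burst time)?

Schedule: | B 0-4 | E 4-8 | A 8-10 | C 10-14 | D 14-22 |
Completion: A=10  B=4  C=14  D=22  E=8
Turnaround (C−A): A=8  B=4  C=9  D=15  E=8
Waiting(E) = turnaround − burst = 8 − 4 = 4

4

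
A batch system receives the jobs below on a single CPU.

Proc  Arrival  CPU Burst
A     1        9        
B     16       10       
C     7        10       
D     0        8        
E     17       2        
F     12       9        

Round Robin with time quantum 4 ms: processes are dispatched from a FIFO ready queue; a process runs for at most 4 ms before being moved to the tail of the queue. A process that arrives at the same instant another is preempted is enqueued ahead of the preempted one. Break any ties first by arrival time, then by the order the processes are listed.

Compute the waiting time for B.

22

Schedule: | D 0-4 | A 4-8 | D 8-12 | C 12-16 | A 16-20 | F 20-24 | B 24-28 | C 28-32 | E 32-34 | A 34-35 | F 35-39 | B 39-43 | C 43-45 | F 45-46 | B 46-48 |
Completion: A=35  B=48  C=45  D=12  E=34  F=46
Turnaround (C−A): A=34  B=32  C=38  D=12  E=17  F=34
Waiting(B) = turnaround − burst = 32 − 10 = 22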